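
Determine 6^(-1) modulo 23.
6^(-1) ≡ 4 (mod 23). Verification: 6 × 4 = 24 ≡ 1 (mod 23)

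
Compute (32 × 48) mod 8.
0

(32 × 48) = 1536
1536 mod 8 = 0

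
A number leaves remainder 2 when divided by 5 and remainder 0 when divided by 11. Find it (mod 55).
M = 5 × 11 = 55. M₁ = 11, y₁ ≡ 1 (mod 5). M₂ = 5, y₂ ≡ 9 (mod 11). x = 2×11×1 + 0×5×9 ≡ 22 (mod 55)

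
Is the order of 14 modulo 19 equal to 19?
No, the actual order is 18, not 19.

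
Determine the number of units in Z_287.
240

Prime factorization: 287 = 7 × 41
Using the formula φ(n) = n × Π(1 - 1/p) for each prime factor p:
φ(287) = 287 × (1 - 1/7) × (1 - 1/41)
φ(287) = 240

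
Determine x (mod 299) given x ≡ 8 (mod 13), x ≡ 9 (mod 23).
216

Using the Chinese Remainder Theorem:
M = product of moduli = 299
For equation 1: M_1 = 23, 23 ≡ 10 (mod 13), inverse of 23 mod 13 is 4 (check: 10 × 4 = 40 ≡ 1 (mod 13))
For equation 2: M_2 = 13, 13 ≡ 13 (mod 23), inverse of 13 mod 23 is 16 (check: 13 × 16 = 208 ≡ 1 (mod 23))
Combine: x ≡ Σ r_i×M_i×(M_i⁻¹ mod m_i) = 8×23×4 + 9×13×16 = 736 + 1872 = 2608
2608 mod 299 = 216
x ≡ 216 (mod 299)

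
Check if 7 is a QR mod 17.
By Euler's criterion: 7^{8} ≡ 16 (mod 17). Since this equals -1 (≡ 16), 7 is not a QR.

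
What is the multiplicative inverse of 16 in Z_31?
16^(-1) ≡ 2 (mod 31). Verification: 16 × 2 = 32 ≡ 1 (mod 31)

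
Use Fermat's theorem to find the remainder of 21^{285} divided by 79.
64

By Fermat's Little Theorem, a^(p-1) ≡ 1 (mod p) for prime p and gcd(a, p) = 1
Here p = 79, so 21^78 ≡ 1 (mod 79)
We can reduce the exponent: 285 mod 78 = 51
So 21^285 ≡ 21^51 (mod 79)
Computing: 21^51 mod 79 = 64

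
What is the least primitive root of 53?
2

A primitive root g modulo p has order p-1 = 52
Prime divisors of 52: [2, 13]
g is a primitive root iff g^(52/q) ≢ 1 (mod 53) for each prime divisor q
Testing small values:
  g = 2: 2^26 ≡ 52, 2^4 ≡ 16 (mod 53) → none is 1, primitive root!
The smallest primitive root is 2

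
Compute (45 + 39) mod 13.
6

(45 + 39) = 84
84 mod 13 = 6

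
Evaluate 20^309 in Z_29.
Using Fermat: 20^{28} ≡ 1 (mod 29). 309 ≡ 1 (mod 28). So 20^{309} ≡ 20^{1} ≡ 20 (mod 29)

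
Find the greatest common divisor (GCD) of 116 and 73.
1

Using the Euclidean algorithm:
116 = 1 × 73 + 43
73 = 1 × 43 + 30
43 = 1 × 30 + 13
30 = 2 × 13 + 4
13 = 3 × 4 + 1
4 = 4 × 1 + 0

GCD(116, 73) = 1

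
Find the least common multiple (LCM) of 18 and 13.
234

First find GCD(18, 13) using the Euclidean algorithm:
18 = 1 × 13 + 5
13 = 2 × 5 + 3
5 = 1 × 3 + 2
3 = 1 × 2 + 1
2 = 2 × 1 + 0
GCD(18, 13) = 1

LCM formula: LCM(a, b) = (a × b) / GCD(a, b)
LCM(18, 13) = (18 × 13) / 1
LCM(18, 13) = 234 / 1
LCM(18, 13) = 234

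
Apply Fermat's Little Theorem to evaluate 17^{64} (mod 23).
16

By Fermat's Little Theorem, a^(p-1) ≡ 1 (mod p) for prime p and gcd(a, p) = 1
Here p = 23, so 17^22 ≡ 1 (mod 23)
We can reduce the exponent: 64 mod 22 = 20
So 17^64 ≡ 17^20 (mod 23)
Computing: 17^20 mod 23 = 16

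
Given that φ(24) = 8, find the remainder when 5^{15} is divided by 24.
By Euler: 5^{8} ≡ 1 (mod 24) since gcd(5, 24) = 1. 15 = 1×8 + 7. So 5^{15} ≡ 5^{7} ≡ 5 (mod 24)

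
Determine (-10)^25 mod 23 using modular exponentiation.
Using Fermat: (-10)^{22} ≡ 1 (mod 23). 25 ≡ 3 (mod 22). So (-10)^{25} ≡ (-10)^{3} ≡ 12 (mod 23)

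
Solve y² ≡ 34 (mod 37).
The square roots of 34 mod 37 are 16 and 21. Verify: 16² = 256 ≡ 34 (mod 37)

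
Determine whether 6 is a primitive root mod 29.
p - 1 = 28 has prime divisors 2, 7. Check 6^(28/q) mod 29 for each: 6^(28/2) = 6^14 ≡ 1, 6^(28/7) = 6^4 ≡ 20 (mod 29). Since 6^14 ≡ 1 (mod 29), the order of 6 divides 14 (in fact the order is 14) ≠ 28, so it is not a primitive root.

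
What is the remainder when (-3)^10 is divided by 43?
(-3) ≡ 40 (mod 43). 10 = 8 + 2 (binary 1010). Repeated squaring mod 43: 40^1 ≡ 40; 40^2 ≡ 40² = 1600 ≡ 9; 40^4 ≡ 9² = 81 ≡ 38; 40^8 ≡ 38² = 1444 ≡ 25. Multiply: (-3)^10 ≡ 40^8 × 40^2 ≡ 25 × 9 (mod 43): 25 × 9 = 225 ≡ 10. So (-3)^10 ≡ 10 (mod 43).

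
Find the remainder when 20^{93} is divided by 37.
By Fermat: 20^{36} ≡ 1 (mod 37). 93 = 2×36 + 21. So 20^{93} ≡ 20^{21} ≡ 29 (mod 37)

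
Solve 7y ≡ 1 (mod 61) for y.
35

Using Extended Euclidean Algorithm:
gcd(7, 61) = 1
Bezout coefficients: 7 × -26 + 61 × 3 = 1
So 7 × -26 ≡ 1 (mod 61)
The inverse is -26 mod 61 = 35
Verification: 7 × 35 = 245 = 4 × 61 + 1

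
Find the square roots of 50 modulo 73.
The square roots of 50 mod 73 are 59 and 14. Verify: 59² = 3481 ≡ 50 (mod 73)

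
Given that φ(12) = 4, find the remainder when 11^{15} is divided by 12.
By Euler: 11^{4} ≡ 1 (mod 12) since gcd(11, 12) = 1. 15 = 3×4 + 3. So 11^{15} ≡ 11^{3} ≡ 11 (mod 12)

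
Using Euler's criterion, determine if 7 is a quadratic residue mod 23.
By Euler's criterion: 7^{11} ≡ 22 (mod 23). Since this equals -1 (≡ 22), 7 is not a QR.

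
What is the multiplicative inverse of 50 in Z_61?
11

Using Extended Euclidean Algorithm:
gcd(50, 61) = 1
Bezout coefficients: 50 × 11 + 61 × -9 = 1
So 50 × 11 ≡ 1 (mod 61)
The inverse is 11 mod 61 = 11
Verification: 50 × 11 = 550 = 9 × 61 + 1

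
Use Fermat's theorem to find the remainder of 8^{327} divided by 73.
1

By Fermat's Little Theorem, a^(p-1) ≡ 1 (mod p) for prime p and gcd(a, p) = 1
Here p = 73, so 8^72 ≡ 1 (mod 73)
We can reduce the exponent: 327 mod 72 = 39
So 8^327 ≡ 8^39 (mod 73)
Computing: 8^39 mod 73 = 1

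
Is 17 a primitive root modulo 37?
p - 1 = 36 has prime divisors 2, 3. Check 17^(36/q) mod 37 for each: 17^(36/2) = 17^18 ≡ 36, 17^(36/3) = 17^12 ≡ 26 (mod 37). None of these is 1, so 17 has order 36 = φ(37), so it is a primitive root mod 37.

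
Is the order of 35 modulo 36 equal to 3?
No, the actual order is 2, not 3.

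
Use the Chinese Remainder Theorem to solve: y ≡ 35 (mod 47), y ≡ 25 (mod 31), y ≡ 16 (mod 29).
39891

Using the Chinese Remainder Theorem:
M = product of moduli = 42253
For equation 1: M_1 = 899, 899 ≡ 6 (mod 47), inverse of 899 mod 47 is 8 (check: 6 × 8 = 48 ≡ 1 (mod 47))
For equation 2: M_2 = 1363, 1363 ≡ 30 (mod 31), inverse of 1363 mod 31 is 30 (check: 30 × 30 = 900 ≡ 1 (mod 31))
For equation 3: M_3 = 1457, 1457 ≡ 7 (mod 29), inverse of 1457 mod 29 is 25 (check: 7 × 25 = 175 ≡ 1 (mod 29))
Combine: y ≡ Σ r_i×M_i×(M_i⁻¹ mod m_i) = 35×899×8 + 25×1363×30 + 16×1457×25 = 251720 + 1022250 + 582800 = 1856770
1856770 mod 42253 = 39891
y ≡ 39891 (mod 42253)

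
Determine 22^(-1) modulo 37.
22^(-1) ≡ 32 (mod 37). Verification: 22 × 32 = 704 ≡ 1 (mod 37)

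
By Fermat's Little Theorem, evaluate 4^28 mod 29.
By Fermat's Little Theorem, 4^{28} ≡ 1 (mod 29) since 29 is prime and gcd(4, 29) = 1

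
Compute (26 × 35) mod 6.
4

(26 × 35) = 910
910 mod 6 = 4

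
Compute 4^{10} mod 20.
16

Using successive squaring:
Binary expansion of 10: 1010
Powers of 4 mod 20 (each is the square of the previous):
  4^1 ≡ 4 (mod 20)
  4^2 ≡ 4² = 16 ≡ 16 (mod 20)
  4^4 ≡ 16² = 256 ≡ 16 (mod 20)
  4^8 ≡ 16² = 256 ≡ 16 (mod 20)
10 = 8 + 2, so 4^10 = 4^8 × 4^2 ≡ 16 × 16 (mod 20)
Multiplying step by step:
  16 × 16 = 256 ≡ 16 (mod 20)
Result: 4^10 ≡ 16 (mod 20)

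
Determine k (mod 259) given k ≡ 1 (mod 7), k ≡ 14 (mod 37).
162

Using the Chinese Remainder Theorem:
M = product of moduli = 259
For equation 1: M_1 = 37, 37 ≡ 2 (mod 7), inverse of 37 mod 7 is 4 (check: 2 × 4 = 8 ≡ 1 (mod 7))
For equation 2: M_2 = 7, 7 ≡ 7 (mod 37), inverse of 7 mod 37 is 16 (check: 7 × 16 = 112 ≡ 1 (mod 37))
Combine: k ≡ Σ r_i×M_i×(M_i⁻¹ mod m_i) = 1×37×4 + 14×7×16 = 148 + 1568 = 1716
1716 mod 259 = 162
k ≡ 162 (mod 259)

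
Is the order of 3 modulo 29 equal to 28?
Yes, ord_29(3) = 28.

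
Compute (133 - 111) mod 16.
6

(133 - 111) = 22
22 mod 16 = 6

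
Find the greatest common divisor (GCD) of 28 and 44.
4

Using the Euclidean algorithm:
28 = 0 × 44 + 28
44 = 1 × 28 + 16
28 = 1 × 16 + 12
16 = 1 × 12 + 4
12 = 3 × 4 + 0

GCD(28, 44) = 4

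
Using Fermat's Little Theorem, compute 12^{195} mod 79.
78

By Fermat's Little Theorem, a^(p-1) ≡ 1 (mod p) for prime p and gcd(a, p) = 1
Here p = 79, so 12^78 ≡ 1 (mod 79)
We can reduce the exponent: 195 mod 78 = 39
So 12^195 ≡ 12^39 (mod 79)
Computing: 12^39 mod 79 = 78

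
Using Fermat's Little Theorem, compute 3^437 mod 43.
By Fermat: 3^{42} ≡ 1 (mod 43). 437 ≡ 17 (mod 42). So 3^{437} ≡ 3^{17} ≡ 26 (mod 43)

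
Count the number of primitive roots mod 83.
Number of primitive roots mod 83 = φ(82) = 40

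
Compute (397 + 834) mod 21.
13

(397 + 834) = 1231
1231 mod 21 = 13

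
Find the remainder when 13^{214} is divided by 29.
By Fermat: 13^{28} ≡ 1 (mod 29). 214 = 7×28 + 18. So 13^{214} ≡ 13^{18} ≡ 25 (mod 29)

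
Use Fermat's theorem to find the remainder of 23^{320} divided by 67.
47

By Fermat's Little Theorem, a^(p-1) ≡ 1 (mod p) for prime p and gcd(a, p) = 1
Here p = 67, so 23^66 ≡ 1 (mod 67)
We can reduce the exponent: 320 mod 66 = 56
So 23^320 ≡ 23^56 (mod 67)
Computing: 23^56 mod 67 = 47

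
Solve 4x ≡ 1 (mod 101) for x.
76

Using Extended Euclidean Algorithm:
gcd(4, 101) = 1
Bezout coefficients: 4 × -25 + 101 × 1 = 1
So 4 × -25 ≡ 1 (mod 101)
The inverse is -25 mod 101 = 76
Verification: 4 × 76 = 304 = 3 × 101 + 1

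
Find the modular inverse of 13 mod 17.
13^(-1) ≡ 4 (mod 17). Verification: 13 × 4 = 52 ≡ 1 (mod 17)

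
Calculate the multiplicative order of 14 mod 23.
Powers of 14 mod 23: 14^1≡14, 14^2≡12, 14^3≡7, 14^4≡6, 14^5≡15, 14^6≡3, 14^7≡19, 14^8≡13, 14^9≡21, 14^10≡18, 14^11≡22, 14^12≡9, 14^13≡11, 14^14≡16, 14^15≡17, 14^16≡8, 14^17≡20, 14^18≡4, 14^19≡10, 14^20≡2, 14^21≡5, 14^22≡1. Order = 22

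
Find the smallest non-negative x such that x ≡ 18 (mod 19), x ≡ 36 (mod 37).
702

Using the Chinese Remainder Theorem:
M = product of moduli = 703
For equation 1: M_1 = 37, 37 ≡ 18 (mod 19), inverse of 37 mod 19 is 18 (check: 18 × 18 = 324 ≡ 1 (mod 19))
For equation 2: M_2 = 19, 19 ≡ 19 (mod 37), inverse of 19 mod 37 is 2 (check: 19 × 2 = 38 ≡ 1 (mod 37))
Combine: x ≡ Σ r_i×M_i×(M_i⁻¹ mod m_i) = 18×37×18 + 36×19×2 = 11988 + 1368 = 13356
13356 mod 703 = 702
x ≡ 702 (mod 703)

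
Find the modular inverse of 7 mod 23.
7^(-1) ≡ 10 (mod 23). Verification: 7 × 10 = 70 ≡ 1 (mod 23)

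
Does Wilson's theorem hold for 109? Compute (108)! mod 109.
(108)! mod 109 = 108. Since this equals -1 (mod 109), Wilson confirms 109 is prime.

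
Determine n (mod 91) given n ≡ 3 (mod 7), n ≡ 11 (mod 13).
24

Using the Chinese Remainder Theorem:
M = product of moduli = 91
For equation 1: M_1 = 13, 13 ≡ 6 (mod 7), inverse of 13 mod 7 is 6 (check: 6 × 6 = 36 ≡ 1 (mod 7))
For equation 2: M_2 = 7, 7 ≡ 7 (mod 13), inverse of 7 mod 13 is 2 (check: 7 × 2 = 14 ≡ 1 (mod 13))
Combine: n ≡ Σ r_i×M_i×(M_i⁻¹ mod m_i) = 3×13×6 + 11×7×2 = 234 + 154 = 388
388 mod 91 = 24
n ≡ 24 (mod 91)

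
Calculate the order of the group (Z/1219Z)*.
1144

Prime factorization: 1219 = 23 × 53
Using the formula φ(n) = n × Π(1 - 1/p) for each prime factor p:
φ(1219) = 1219 × (1 - 1/23) × (1 - 1/53)
φ(1219) = 1144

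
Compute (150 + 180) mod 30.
0

(150 + 180) = 330
330 mod 30 = 0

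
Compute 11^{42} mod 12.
1

Using successive squaring:
Binary expansion of 42: 101010
Powers of 11 mod 12 (each is the square of the previous):
  11^1 ≡ 11 (mod 12)
  11^2 ≡ 11² = 121 ≡ 1 (mod 12)
  11^4 ≡ 1² = 1 ≡ 1 (mod 12)
  11^8 ≡ 1² = 1 ≡ 1 (mod 12)
  11^16 ≡ 1² = 1 ≡ 1 (mod 12)
  11^32 ≡ 1² = 1 ≡ 1 (mod 12)
42 = 32 + 8 + 2, so 11^42 = 11^32 × 11^8 × 11^2 ≡ 1 × 1 × 1 (mod 12)
Multiplying step by step:
  1 × 1 = 1 ≡ 1 (mod 12)
  1 × 1 = 1 ≡ 1 (mod 12)
Result: 11^42 ≡ 1 (mod 12)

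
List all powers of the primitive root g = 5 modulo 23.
g^1, g^2, ..., g^{22} mod 23: {5, 2, 10, 4, 20, 8, 17, 16, 11, 9, 22, 18, 21, 13, 19, 3, 15, 6, 7, 12, 14, 1}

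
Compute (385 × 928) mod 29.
0

(385 × 928) = 357280
357280 mod 29 = 0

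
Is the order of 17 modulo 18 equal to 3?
No, the actual order is 2, not 3.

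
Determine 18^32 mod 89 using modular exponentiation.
Using repeated squaring. 32 = 32 (binary 100000). Repeated squaring mod 89: 18^1 ≡ 18; 18^2 ≡ 18² = 324 ≡ 57; 18^4 ≡ 57² = 3249 ≡ 45; 18^8 ≡ 45² = 2025 ≡ 67; 18^16 ≡ 67² = 4489 ≡ 39; 18^32 ≡ 39² = 1521 ≡ 8. So 18^32 ≡ 8 (mod 89).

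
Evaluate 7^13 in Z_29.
Using repeated squaring. 13 = 8 + 4 + 1 (binary 1101). Repeated squaring mod 29: 7^1 ≡ 7; 7^2 ≡ 7² = 49 ≡ 20; 7^4 ≡ 20² = 400 ≡ 23; 7^8 ≡ 23² = 529 ≡ 7. Multiply: 7^13 = 7^8 × 7^4 × 7^1 ≡ 7 × 23 × 7 (mod 29): 7 × 23 = 161 ≡ 16; 16 × 7 = 112 ≡ 25. So 7^13 ≡ 25 (mod 29).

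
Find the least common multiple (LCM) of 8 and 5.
40

First find GCD(8, 5) using the Euclidean algorithm:
8 = 1 × 5 + 3
5 = 1 × 3 + 2
3 = 1 × 2 + 1
2 = 2 × 1 + 0
GCD(8, 5) = 1

LCM formula: LCM(a, b) = (a × b) / GCD(a, b)
LCM(8, 5) = (8 × 5) / 1
LCM(8, 5) = 40 / 1
LCM(8, 5) = 40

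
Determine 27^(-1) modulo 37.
27^(-1) ≡ 11 (mod 37). Verification: 27 × 11 = 297 ≡ 1 (mod 37)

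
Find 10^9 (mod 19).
9 = 8 + 1 (binary 1001). Repeated squaring mod 19: 10^1 ≡ 10; 10^2 ≡ 10² = 100 ≡ 5; 10^4 ≡ 5² = 25 ≡ 6; 10^8 ≡ 6² = 36 ≡ 17. Multiply: 10^9 = 10^8 × 10^1 ≡ 17 × 10 (mod 19): 17 × 10 = 170 ≡ 18. So 10^9 ≡ 18 (mod 19).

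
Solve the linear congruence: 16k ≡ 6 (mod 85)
11

Since gcd(16, 85) = 1 divides 6, a solution exists.
Multiply both sides by the inverse of 16 mod 85:
  16^(-1) mod 85 = 16
  x ≡ 16 × 6 ≡ 96 ≡ 11 (mod 85)
Verification: 16 × 11 = 176 = 2 × 85 + 6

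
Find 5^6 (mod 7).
6 = 4 + 2 (binary 110). Repeated squaring mod 7: 5^1 ≡ 5; 5^2 ≡ 5² = 25 ≡ 4; 5^4 ≡ 4² = 16 ≡ 2. Multiply: 5^6 = 5^4 × 5^2 ≡ 2 × 4 (mod 7): 2 × 4 = 8 ≡ 1. So 5^6 ≡ 1 (mod 7).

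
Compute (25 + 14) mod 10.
9

(25 + 14) = 39
39 mod 10 = 9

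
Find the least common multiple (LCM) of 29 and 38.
1102

First find GCD(29, 38) using the Euclidean algorithm:
29 = 0 × 38 + 29
38 = 1 × 29 + 9
29 = 3 × 9 + 2
9 = 4 × 2 + 1
2 = 2 × 1 + 0
GCD(29, 38) = 1

LCM formula: LCM(a, b) = (a × b) / GCD(a, b)
LCM(29, 38) = (29 × 38) / 1
LCM(29, 38) = 1102 / 1
LCM(29, 38) = 1102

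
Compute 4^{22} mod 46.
24

Using successive squaring:
Binary expansion of 22: 10110
Powers of 4 mod 46 (each is the square of the previous):
  4^1 ≡ 4 (mod 46)
  4^2 ≡ 4² = 16 ≡ 16 (mod 46)
  4^4 ≡ 16² = 256 ≡ 26 (mod 46)
  4^8 ≡ 26² = 676 ≡ 32 (mod 46)
  4^16 ≡ 32² = 1024 ≡ 12 (mod 46)
22 = 16 + 4 + 2, so 4^22 = 4^16 × 4^4 × 4^2 ≡ 12 × 26 × 16 (mod 46)
Multiplying step by step:
  12 × 26 = 312 ≡ 36 (mod 46)
  36 × 16 = 576 ≡ 24 (mod 46)
Result: 4^22 ≡ 24 (mod 46)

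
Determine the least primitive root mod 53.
p - 1 = 52 has prime divisors 2, 13. h is a primitive root mod 53 iff h^(52/q) ≢ 1 (mod 53) for each such q.
h = 2: 2^26 ≡ 52, 2^4 ≡ 16 (mod 53); none is 1, so 2 has order 52 and is a primitive root.
The smallest primitive root mod 53 is g = 2.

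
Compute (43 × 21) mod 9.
3

(43 × 21) = 903
903 mod 9 = 3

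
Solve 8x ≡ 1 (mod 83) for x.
52

Using Extended Euclidean Algorithm:
gcd(8, 83) = 1
Bezout coefficients: 8 × -31 + 83 × 3 = 1
So 8 × -31 ≡ 1 (mod 83)
The inverse is -31 mod 83 = 52
Verification: 8 × 52 = 416 = 5 × 83 + 1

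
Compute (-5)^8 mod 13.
(-5) ≡ 8 (mod 13). 8 = 8 (binary 1000). Repeated squaring mod 13: 8^1 ≡ 8; 8^2 ≡ 8² = 64 ≡ 12; 8^4 ≡ 12² = 144 ≡ 1; 8^8 ≡ 1² = 1 ≡ 1. So (-5)^8 ≡ 1 (mod 13).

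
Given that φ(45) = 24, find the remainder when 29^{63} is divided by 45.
By Euler: 29^{24} ≡ 1 (mod 45) since gcd(29, 45) = 1. 63 = 2×24 + 15. So 29^{63} ≡ 29^{15} ≡ 44 (mod 45)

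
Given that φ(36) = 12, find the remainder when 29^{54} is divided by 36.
By Euler: 29^{12} ≡ 1 (mod 36) since gcd(29, 36) = 1. 54 = 4×12 + 6. So 29^{54} ≡ 29^{6} ≡ 1 (mod 36)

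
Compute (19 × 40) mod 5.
0

(19 × 40) = 760
760 mod 5 = 0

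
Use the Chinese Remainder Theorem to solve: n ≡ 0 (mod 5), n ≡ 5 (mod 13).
M = 5 × 13 = 65. M₁ = 13, y₁ ≡ 2 (mod 5). M₂ = 5, y₂ ≡ 8 (mod 13). n = 0×13×2 + 5×5×8 ≡ 5 (mod 65)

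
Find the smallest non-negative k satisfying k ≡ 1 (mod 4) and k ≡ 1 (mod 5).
M = 4 × 5 = 20. M₁ = 5, y₁ ≡ 1 (mod 4). M₂ = 4, y₂ ≡ 4 (mod 5). k = 1×5×1 + 1×4×4 ≡ 1 (mod 20)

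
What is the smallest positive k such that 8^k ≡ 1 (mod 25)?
Powers of 8 mod 25: 8^1≡8, 8^2≡14, 8^3≡12, 8^4≡21, 8^5≡18, 8^6≡19, 8^7≡2, 8^8≡16, 8^9≡3, 8^10≡24, 8^11≡17, 8^12≡11, 8^13≡13, 8^14≡4, 8^15≡7, 8^16≡6, 8^17≡23, 8^18≡9, 8^19≡22, 8^20≡1. Order = 20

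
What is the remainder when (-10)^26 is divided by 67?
Using repeated squaring. (-10) ≡ 57 (mod 67). 26 = 16 + 8 + 2 (binary 11010). Repeated squaring mod 67: 57^1 ≡ 57; 57^2 ≡ 57² = 3249 ≡ 33; 57^4 ≡ 33² = 1089 ≡ 17; 57^8 ≡ 17² = 289 ≡ 21; 57^16 ≡ 21² = 441 ≡ 39. Multiply: (-10)^26 ≡ 57^16 × 57^8 × 57^2 ≡ 39 × 21 × 33 (mod 67): 39 × 21 = 819 ≡ 15; 15 × 33 = 495 ≡ 26. So (-10)^26 ≡ 26 (mod 67).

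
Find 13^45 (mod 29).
Using Fermat: 13^{28} ≡ 1 (mod 29). 45 ≡ 17 (mod 28). So 13^{45} ≡ 13^{17} ≡ 22 (mod 29)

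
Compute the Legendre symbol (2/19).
(2/19) = 2^{9} mod 19 = -1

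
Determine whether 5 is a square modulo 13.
By Euler's criterion: 5^{6} ≡ 12 (mod 13). Since this equals -1 (≡ 12), 5 is not a QR.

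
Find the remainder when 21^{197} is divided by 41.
By Fermat: 21^{40} ≡ 1 (mod 41). 197 = 4×40 + 37. So 21^{197} ≡ 21^{37} ≡ 8 (mod 41)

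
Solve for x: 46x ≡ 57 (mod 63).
30

Since gcd(46, 63) = 1 divides 57, a solution exists.
Multiply both sides by the inverse of 46 mod 63:
  46^(-1) mod 63 = 37
  x ≡ 37 × 57 ≡ 2109 ≡ 30 (mod 63)
Verification: 46 × 30 = 1380 = 21 × 63 + 57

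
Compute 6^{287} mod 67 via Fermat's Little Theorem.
21

By Fermat's Little Theorem, a^(p-1) ≡ 1 (mod p) for prime p and gcd(a, p) = 1
Here p = 67, so 6^66 ≡ 1 (mod 67)
We can reduce the exponent: 287 mod 66 = 23
So 6^287 ≡ 6^23 (mod 67)
Computing: 6^23 mod 67 = 21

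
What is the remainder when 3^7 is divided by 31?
7 = 4 + 2 + 1 (binary 111). Repeated squaring mod 31: 3^1 ≡ 3; 3^2 ≡ 3² = 9 ≡ 9; 3^4 ≡ 9² = 81 ≡ 19. Multiply: 3^7 = 3^4 × 3^2 × 3^1 ≡ 19 × 9 × 3 (mod 31): 19 × 9 = 171 ≡ 16; 16 × 3 = 48 ≡ 17. So 3^7 ≡ 17 (mod 31).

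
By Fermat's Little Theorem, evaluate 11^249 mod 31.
By Fermat: 11^{30} ≡ 1 (mod 31). 249 ≡ 9 (mod 30). So 11^{249} ≡ 11^{9} ≡ 23 (mod 31)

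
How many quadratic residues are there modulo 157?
For prime 157, there are (p-1)/2 = (157-1)/2 = 78 quadratic residues (excluding 0).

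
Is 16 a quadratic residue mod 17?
By Euler's criterion: 16^{8} ≡ 1 (mod 17). Since this equals 1, 16 is a QR.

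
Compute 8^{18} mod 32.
0

Using successive squaring:
Binary expansion of 18: 10010
Powers of 8 mod 32 (each is the square of the previous):
  8^1 ≡ 8 (mod 32)
  8^2 ≡ 8² = 64 ≡ 0 (mod 32)
  8^4 ≡ 0² = 0 ≡ 0 (mod 32)
  8^8 ≡ 0² = 0 ≡ 0 (mod 32)
  8^16 ≡ 0² = 0 ≡ 0 (mod 32)
18 = 16 + 2, so 8^18 = 8^16 × 8^2 ≡ 0 × 0 (mod 32)
Multiplying step by step:
  0 × 0 = 0 ≡ 0 (mod 32)
Result: 8^18 ≡ 0 (mod 32)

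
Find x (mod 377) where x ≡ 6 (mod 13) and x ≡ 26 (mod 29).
M = 13 × 29 = 377. M₁ = 29, y₁ ≡ 9 (mod 13). M₂ = 13, y₂ ≡ 9 (mod 29). x = 6×29×9 + 26×13×9 ≡ 84 (mod 377)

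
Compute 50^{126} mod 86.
44

Using successive squaring:
Binary expansion of 126: 1111110
Powers of 50 mod 86 (each is the square of the previous):
  50^1 ≡ 50 (mod 86)
  50^2 ≡ 50² = 2500 ≡ 6 (mod 86)
  50^4 ≡ 6² = 36 ≡ 36 (mod 86)
  50^8 ≡ 36² = 1296 ≡ 6 (mod 86)
  50^16 ≡ 6² = 36 ≡ 36 (mod 86)
  50^32 ≡ 36² = 1296 ≡ 6 (mod 86)
  50^64 ≡ 6² = 36 ≡ 36 (mod 86)
126 = 64 + 32 + 16 + 8 + 4 + 2, so 50^126 = 50^64 × 50^32 × 50^16 × 50^8 × 50^4 × 50^2 ≡ 36 × 6 × 36 × 6 × 36 × 6 (mod 86)
Multiplying step by step:
  36 × 6 = 216 ≡ 44 (mod 86)
  44 × 36 = 1584 ≡ 36 (mod 86)
  36 × 6 = 216 ≡ 44 (mod 86)
  44 × 36 = 1584 ≡ 36 (mod 86)
  36 × 6 = 216 ≡ 44 (mod 86)
Result: 50^126 ≡ 44 (mod 86)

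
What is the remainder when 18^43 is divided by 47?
Using repeated squaring. 43 = 32 + 8 + 2 + 1 (binary 101011). Repeated squaring mod 47: 18^1 ≡ 18; 18^2 ≡ 18² = 324 ≡ 42; 18^4 ≡ 42² = 1764 ≡ 25; 18^8 ≡ 25² = 625 ≡ 14; 18^16 ≡ 14² = 196 ≡ 8; 18^32 ≡ 8² = 64 ≡ 17. Multiply: 18^43 = 18^32 × 18^8 × 18^2 × 18^1 ≡ 17 × 14 × 42 × 18 (mod 47): 17 × 14 = 238 ≡ 3; 3 × 42 = 126 ≡ 32; 32 × 18 = 576 ≡ 12. So 18^43 ≡ 12 (mod 47).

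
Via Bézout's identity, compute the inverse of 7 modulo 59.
Extended GCD: 7(17) + 59(-2) = 1. So 7^(-1) ≡ 17 ≡ 17 (mod 59). Verify: 7 × 17 = 119 ≡ 1 (mod 59)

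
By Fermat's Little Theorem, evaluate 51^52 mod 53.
By Fermat's Little Theorem, 51^{52} ≡ 1 (mod 53) since 53 is prime and gcd(51, 53) = 1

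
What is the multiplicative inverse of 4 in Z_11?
3

Using Extended Euclidean Algorithm:
gcd(4, 11) = 1
Bezout coefficients: 4 × 3 + 11 × -1 = 1
So 4 × 3 ≡ 1 (mod 11)
The inverse is 3 mod 11 = 3
Verification: 4 × 3 = 12 = 1 × 11 + 1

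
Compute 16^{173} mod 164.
160

Using successive squaring:
Binary expansion of 173: 10101101
Powers of 16 mod 164 (each is the square of the previous):
  16^1 ≡ 16 (mod 164)
  16^2 ≡ 16² = 256 ≡ 92 (mod 164)
  16^4 ≡ 92² = 8464 ≡ 100 (mod 164)
  16^8 ≡ 100² = 10000 ≡ 160 (mod 164)
  16^16 ≡ 160² = 25600 ≡ 16 (mod 164)
  16^32 ≡ 16² = 256 ≡ 92 (mod 164)
  16^64 ≡ 92² = 8464 ≡ 100 (mod 164)
  16^128 ≡ 100² = 10000 ≡ 160 (mod 164)
173 = 128 + 32 + 8 + 4 + 1, so 16^173 = 16^128 × 16^32 × 16^8 × 16^4 × 16^1 ≡ 160 × 92 × 160 × 100 × 16 (mod 164)
Multiplying step by step:
  160 × 92 = 14720 ≡ 124 (mod 164)
  124 × 160 = 19840 ≡ 160 (mod 164)
  160 × 100 = 16000 ≡ 92 (mod 164)
  92 × 16 = 1472 ≡ 160 (mod 164)
Result: 16^173 ≡ 160 (mod 164)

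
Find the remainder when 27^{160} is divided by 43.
By Fermat: 27^{42} ≡ 1 (mod 43). 160 = 3×42 + 34. So 27^{160} ≡ 27^{34} ≡ 35 (mod 43)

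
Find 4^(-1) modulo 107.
27

Using Extended Euclidean Algorithm:
gcd(4, 107) = 1
Bezout coefficients: 4 × 27 + 107 × -1 = 1
So 4 × 27 ≡ 1 (mod 107)
The inverse is 27 mod 107 = 27
Verification: 4 × 27 = 108 = 1 × 107 + 1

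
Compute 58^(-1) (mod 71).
58^(-1) ≡ 60 (mod 71). Verification: 58 × 60 = 3480 ≡ 1 (mod 71)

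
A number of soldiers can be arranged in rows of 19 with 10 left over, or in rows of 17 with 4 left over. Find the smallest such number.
M = 19 × 17 = 323. M₁ = 17, y₁ ≡ 9 (mod 19). M₂ = 19, y₂ ≡ 9 (mod 17). t = 10×17×9 + 4×19×9 ≡ 276 (mod 323). The smallest positive such number is 276.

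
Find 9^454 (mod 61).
Using Fermat: 9^{60} ≡ 1 (mod 61). 454 ≡ 34 (mod 60). So 9^{454} ≡ 9^{34} ≡ 34 (mod 61)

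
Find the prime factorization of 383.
383

Divide by primes starting from smallest:
383 ÷ 383 = 1

383 = 383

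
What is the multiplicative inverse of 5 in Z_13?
8

Using Extended Euclidean Algorithm:
gcd(5, 13) = 1
Bezout coefficients: 5 × -5 + 13 × 2 = 1
So 5 × -5 ≡ 1 (mod 13)
The inverse is -5 mod 13 = 8
Verification: 5 × 8 = 40 = 3 × 13 + 1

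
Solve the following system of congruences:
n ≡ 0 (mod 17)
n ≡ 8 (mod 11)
85

Using the Chinese Remainder Theorem:
M = product of moduli = 187
For equation 1: M_1 = 11, 11 ≡ 11 (mod 17), inverse of 11 mod 17 is 14 (check: 11 × 14 = 154 ≡ 1 (mod 17))
For equation 2: M_2 = 17, 17 ≡ 6 (mod 11), inverse of 17 mod 11 is 2 (check: 6 × 2 = 12 ≡ 1 (mod 11))
Combine: n ≡ Σ r_i×M_i×(M_i⁻¹ mod m_i) = 0×11×14 + 8×17×2 = 0 + 272 = 272
272 mod 187 = 85
n ≡ 85 (mod 187)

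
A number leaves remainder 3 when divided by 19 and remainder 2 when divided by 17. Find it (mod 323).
M = 19 × 17 = 323. M₁ = 17, y₁ ≡ 9 (mod 19). M₂ = 19, y₂ ≡ 9 (mod 17). y = 3×17×9 + 2×19×9 ≡ 155 (mod 323)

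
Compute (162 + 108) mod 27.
0

(162 + 108) = 270
270 mod 27 = 0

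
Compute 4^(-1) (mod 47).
4^(-1) ≡ 12 (mod 47). Verification: 4 × 12 = 48 ≡ 1 (mod 47)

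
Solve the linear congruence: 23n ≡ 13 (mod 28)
3

Since gcd(23, 28) = 1 divides 13, a solution exists.
Multiply both sides by the inverse of 23 mod 28:
  23^(-1) mod 28 = 11
  x ≡ 11 × 13 ≡ 143 ≡ 3 (mod 28)
Verification: 23 × 3 = 69 = 2 × 28 + 13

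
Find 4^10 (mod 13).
10 = 8 + 2 (binary 1010). Repeated squaring mod 13: 4^1 ≡ 4; 4^2 ≡ 4² = 16 ≡ 3; 4^4 ≡ 3² = 9 ≡ 9; 4^8 ≡ 9² = 81 ≡ 3. Multiply: 4^10 = 4^8 × 4^2 ≡ 3 × 3 (mod 13): 3 × 3 = 9 ≡ 9. So 4^10 ≡ 9 (mod 13).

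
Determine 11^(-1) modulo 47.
11^(-1) ≡ 30 (mod 47). Verification: 11 × 30 = 330 ≡ 1 (mod 47)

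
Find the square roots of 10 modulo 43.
The square roots of 10 mod 43 are 15 and 28. Verify: 15² = 225 ≡ 10 (mod 43)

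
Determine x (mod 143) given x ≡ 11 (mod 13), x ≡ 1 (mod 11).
89

Using the Chinese Remainder Theorem:
M = product of moduli = 143
For equation 1: M_1 = 11, 11 ≡ 11 (mod 13), inverse of 11 mod 13 is 6 (check: 11 × 6 = 66 ≡ 1 (mod 13))
For equation 2: M_2 = 13, 13 ≡ 2 (mod 11), inverse of 13 mod 11 is 6 (check: 2 × 6 = 12 ≡ 1 (mod 11))
Combine: x ≡ Σ r_i×M_i×(M_i⁻¹ mod m_i) = 11×11×6 + 1×13×6 = 726 + 78 = 804
804 mod 143 = 89
x ≡ 89 (mod 143)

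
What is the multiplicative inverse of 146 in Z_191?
146^(-1) ≡ 174 (mod 191). Verification: 146 × 174 = 25404 ≡ 1 (mod 191)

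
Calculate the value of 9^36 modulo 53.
Using repeated squaring. 36 = 32 + 4 (binary 100100). Repeated squaring mod 53: 9^1 ≡ 9; 9^2 ≡ 9² = 81 ≡ 28; 9^4 ≡ 28² = 784 ≡ 42; 9^8 ≡ 42² = 1764 ≡ 15; 9^16 ≡ 15² = 225 ≡ 13; 9^32 ≡ 13² = 169 ≡ 10. Multiply: 9^36 = 9^32 × 9^4 ≡ 10 × 42 (mod 53): 10 × 42 = 420 ≡ 49. So 9^36 ≡ 49 (mod 53).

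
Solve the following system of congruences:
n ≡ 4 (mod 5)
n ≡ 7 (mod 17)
24

Using the Chinese Remainder Theorem:
M = product of moduli = 85
For equation 1: M_1 = 17, 17 ≡ 2 (mod 5), inverse of 17 mod 5 is 3 (check: 2 × 3 = 6 ≡ 1 (mod 5))
For equation 2: M_2 = 5, 5 ≡ 5 (mod 17), inverse of 5 mod 17 is 7 (check: 5 × 7 = 35 ≡ 1 (mod 17))
Combine: n ≡ Σ r_i×M_i×(M_i⁻¹ mod m_i) = 4×17×3 + 7×5×7 = 204 + 245 = 449
449 mod 85 = 24
n ≡ 24 (mod 85)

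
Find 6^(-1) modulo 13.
11

Using Extended Euclidean Algorithm:
gcd(6, 13) = 1
Bezout coefficients: 6 × -2 + 13 × 1 = 1
So 6 × -2 ≡ 1 (mod 13)
The inverse is -2 mod 13 = 11
Verification: 6 × 11 = 66 = 5 × 13 + 1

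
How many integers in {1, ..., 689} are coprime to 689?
624

Prime factorization: 689 = 13 × 53
Using the formula φ(n) = n × Π(1 - 1/p) for each prime factor p:
φ(689) = 689 × (1 - 1/13) × (1 - 1/53)
φ(689) = 624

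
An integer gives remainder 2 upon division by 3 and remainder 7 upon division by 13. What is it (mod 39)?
M = 3 × 13 = 39. M₁ = 13, y₁ ≡ 1 (mod 3). M₂ = 3, y₂ ≡ 9 (mod 13). n = 2×13×1 + 7×3×9 ≡ 20 (mod 39). The smallest positive such number is 20.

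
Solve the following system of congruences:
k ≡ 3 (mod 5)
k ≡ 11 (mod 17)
28

Using the Chinese Remainder Theorem:
M = product of moduli = 85
For equation 1: M_1 = 17, 17 ≡ 2 (mod 5), inverse of 17 mod 5 is 3 (check: 2 × 3 = 6 ≡ 1 (mod 5))
For equation 2: M_2 = 5, 5 ≡ 5 (mod 17), inverse of 5 mod 17 is 7 (check: 5 × 7 = 35 ≡ 1 (mod 17))
Combine: k ≡ Σ r_i×M_i×(M_i⁻¹ mod m_i) = 3×17×3 + 11×5×7 = 153 + 385 = 538
538 mod 85 = 28
k ≡ 28 (mod 85)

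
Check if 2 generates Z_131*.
p - 1 = 130 has prime divisors 2, 5, 13. Check 2^(130/q) mod 131 for each: 2^(130/2) = 2^65 ≡ 130, 2^(130/5) = 2^26 ≡ 53, 2^(130/13) = 2^10 ≡ 107 (mod 131). None of these is 1, so 2 has order 130 = φ(131), so it is a primitive root mod 131.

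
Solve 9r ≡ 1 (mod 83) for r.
9^(-1) ≡ 37 (mod 83). Verification: 9 × 37 = 333 ≡ 1 (mod 83)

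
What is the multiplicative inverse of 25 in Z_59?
26

Using Extended Euclidean Algorithm:
gcd(25, 59) = 1
Bezout coefficients: 25 × 26 + 59 × -11 = 1
So 25 × 26 ≡ 1 (mod 59)
The inverse is 26 mod 59 = 26
Verification: 25 × 26 = 650 = 11 × 59 + 1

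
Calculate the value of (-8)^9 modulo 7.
(-8) ≡ 6 (mod 7). 9 = 8 + 1 (binary 1001). Repeated squaring mod 7: 6^1 ≡ 6; 6^2 ≡ 6² = 36 ≡ 1; 6^4 ≡ 1² = 1 ≡ 1; 6^8 ≡ 1² = 1 ≡ 1. Multiply: (-8)^9 ≡ 6^8 × 6^1 ≡ 1 × 6 (mod 7): 1 × 6 = 6 ≡ 6. So (-8)^9 ≡ 6 (mod 7).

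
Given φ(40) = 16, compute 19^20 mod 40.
By Euler: 19^{16} ≡ 1 (mod 40) since gcd(19, 40) = 1. 20 = 1×16 + 4. So 19^{20} ≡ 19^{4} ≡ 1 (mod 40)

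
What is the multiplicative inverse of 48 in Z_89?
13

Using Extended Euclidean Algorithm:
gcd(48, 89) = 1
Bezout coefficients: 48 × 13 + 89 × -7 = 1
So 48 × 13 ≡ 1 (mod 89)
The inverse is 13 mod 89 = 13
Verification: 48 × 13 = 624 = 7 × 89 + 1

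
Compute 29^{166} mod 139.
51

Using successive squaring:
Binary expansion of 166: 10100110
Powers of 29 mod 139 (each is the square of the previous):
  29^1 ≡ 29 (mod 139)
  29^2 ≡ 29² = 841 ≡ 7 (mod 139)
  29^4 ≡ 7² = 49 ≡ 49 (mod 139)
  29^8 ≡ 49² = 2401 ≡ 38 (mod 139)
  29^16 ≡ 38² = 1444 ≡ 54 (mod 139)
  29^32 ≡ 54² = 2916 ≡ 136 (mod 139)
  29^64 ≡ 136² = 18496 ≡ 9 (mod 139)
  29^128 ≡ 9² = 81 ≡ 81 (mod 139)
166 = 128 + 32 + 4 + 2, so 29^166 = 29^128 × 29^32 × 29^4 × 29^2 ≡ 81 × 136 × 49 × 7 (mod 139)
Multiplying step by step:
  81 × 136 = 11016 ≡ 35 (mod 139)
  35 × 49 = 1715 ≡ 47 (mod 139)
  47 × 7 = 329 ≡ 51 (mod 139)
Result: 29^166 ≡ 51 (mod 139)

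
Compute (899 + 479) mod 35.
13

(899 + 479) = 1378
1378 mod 35 = 13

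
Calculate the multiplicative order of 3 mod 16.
Powers of 3 mod 16: 3^1≡3, 3^2≡9, 3^3≡11, 3^4≡1. Order = 4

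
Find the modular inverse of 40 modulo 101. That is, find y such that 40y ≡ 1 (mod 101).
48

Using Extended Euclidean Algorithm:
gcd(40, 101) = 1
Bezout coefficients: 40 × 48 + 101 × -19 = 1
So 40 × 48 ≡ 1 (mod 101)
The inverse is 48 mod 101 = 48
Verification: 40 × 48 = 1920 = 19 × 101 + 1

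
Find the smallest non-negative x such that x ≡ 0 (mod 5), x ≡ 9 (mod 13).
35

Using the Chinese Remainder Theorem:
M = product of moduli = 65
For equation 1: M_1 = 13, 13 ≡ 3 (mod 5), inverse of 13 mod 5 is 2 (check: 3 × 2 = 6 ≡ 1 (mod 5))
For equation 2: M_2 = 5, 5 ≡ 5 (mod 13), inverse of 5 mod 13 is 8 (check: 5 × 8 = 40 ≡ 1 (mod 13))
Combine: x ≡ Σ r_i×M_i×(M_i⁻¹ mod m_i) = 0×13×2 + 9×5×8 = 0 + 360 = 360
360 mod 65 = 35
x ≡ 35 (mod 65)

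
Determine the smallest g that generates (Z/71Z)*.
7

A primitive root g modulo p has order p-1 = 70
Prime divisors of 70: [2, 5, 7]
g is a primitive root iff g^(70/q) ≢ 1 (mod 71) for each prime divisor q
Testing small values:
  g = 2: 2^35 ≡ 1, 2^14 ≡ 54, 2^10 ≡ 30 (mod 71) → 2^35 ≡ 1, not primitive root
  g = 3: 3^35 ≡ 1, 3^14 ≡ 54, 3^10 ≡ 48 (mod 71) → 3^35 ≡ 1, not primitive root
  g = 4: 4^35 ≡ 1, 4^14 ≡ 5, 4^10 ≡ 48 (mod 71) → 4^35 ≡ 1, not primitive root
  g = 5: 5^35 ≡ 1, 5^14 ≡ 57, 5^10 ≡ 1 (mod 71) → 5^35 ≡ 1, not primitive root
  g = 6: 6^35 ≡ 1, 6^14 ≡ 5, 6^10 ≡ 20 (mod 71) → 6^35 ≡ 1, not primitive root
  g = 7: 7^35 ≡ 70, 7^14 ≡ 54, 7^10 ≡ 45 (mod 71) → none is 1, primitive root!
The smallest primitive root is 7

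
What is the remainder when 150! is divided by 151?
By Wilson's theorem, (150)! ≡ -1 ≡ 150 (mod 151)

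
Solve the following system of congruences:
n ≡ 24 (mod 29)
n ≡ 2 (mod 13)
314

Using the Chinese Remainder Theorem:
M = product of moduli = 377
For equation 1: M_1 = 13, 13 ≡ 13 (mod 29), inverse of 13 mod 29 is 9 (check: 13 × 9 = 117 ≡ 1 (mod 29))
For equation 2: M_2 = 29, 29 ≡ 3 (mod 13), inverse of 29 mod 13 is 9 (check: 3 × 9 = 27 ≡ 1 (mod 13))
Combine: n ≡ Σ r_i×M_i×(M_i⁻¹ mod m_i) = 24×13×9 + 2×29×9 = 2808 + 522 = 3330
3330 mod 377 = 314
n ≡ 314 (mod 377)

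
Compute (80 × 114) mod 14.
6

(80 × 114) = 9120
9120 mod 14 = 6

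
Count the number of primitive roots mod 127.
Number of primitive roots mod 127 = φ(126) = 36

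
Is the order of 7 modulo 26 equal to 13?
No, the actual order is 12, not 13.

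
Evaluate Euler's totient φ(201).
132

Prime factorization: 201 = 3 × 67
Using the formula φ(n) = n × Π(1 - 1/p) for each prime factor p:
φ(201) = 201 × (1 - 1/3) × (1 - 1/67)
φ(201) = 132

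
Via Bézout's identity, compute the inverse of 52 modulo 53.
Extended GCD: 52(-1) + 53(1) = 1. So 52^(-1) ≡ 52 ≡ 52 (mod 53). Verify: 52 × 52 = 2704 ≡ 1 (mod 53)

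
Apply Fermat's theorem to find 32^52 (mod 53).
By Fermat's Little Theorem, 32^{52} ≡ 1 (mod 53) since 53 is prime and gcd(32, 53) = 1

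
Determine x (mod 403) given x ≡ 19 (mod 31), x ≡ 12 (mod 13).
298

Using the Chinese Remainder Theorem:
M = product of moduli = 403
For equation 1: M_1 = 13, 13 ≡ 13 (mod 31), inverse of 13 mod 31 is 12 (check: 13 × 12 = 156 ≡ 1 (mod 31))
For equation 2: M_2 = 31, 31 ≡ 5 (mod 13), inverse of 31 mod 13 is 8 (check: 5 × 8 = 40 ≡ 1 (mod 13))
Combine: x ≡ Σ r_i×M_i×(M_i⁻¹ mod m_i) = 19×13×12 + 12×31×8 = 2964 + 2976 = 5940
5940 mod 403 = 298
x ≡ 298 (mod 403)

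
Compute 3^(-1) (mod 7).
5

Using Extended Euclidean Algorithm:
gcd(3, 7) = 1
Bezout coefficients: 3 × -2 + 7 × 1 = 1
So 3 × -2 ≡ 1 (mod 7)
The inverse is -2 mod 7 = 5
Verification: 3 × 5 = 15 = 2 × 7 + 1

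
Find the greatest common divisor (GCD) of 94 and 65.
1

Using the Euclidean algorithm:
94 = 1 × 65 + 29
65 = 2 × 29 + 7
29 = 4 × 7 + 1
7 = 7 × 1 + 0

GCD(94, 65) = 1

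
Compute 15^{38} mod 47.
17

Using successive squaring:
Binary expansion of 38: 100110
Powers of 15 mod 47 (each is the square of the previous):
  15^1 ≡ 15 (mod 47)
  15^2 ≡ 15² = 225 ≡ 37 (mod 47)
  15^4 ≡ 37² = 1369 ≡ 6 (mod 47)
  15^8 ≡ 6² = 36 ≡ 36 (mod 47)
  15^16 ≡ 36² = 1296 ≡ 27 (mod 47)
  15^32 ≡ 27² = 729 ≡ 24 (mod 47)
38 = 32 + 4 + 2, so 15^38 = 15^32 × 15^4 × 15^2 ≡ 24 × 6 × 37 (mod 47)
Multiplying step by step:
  24 × 6 = 144 ≡ 3 (mod 47)
  3 × 37 = 111 ≡ 17 (mod 47)
Result: 15^38 ≡ 17 (mod 47)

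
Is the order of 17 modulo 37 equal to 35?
No, the actual order is 36, not 35.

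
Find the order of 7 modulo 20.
Powers of 7 mod 20: 7^1≡7, 7^2≡9, 7^3≡3, 7^4≡1. Order = 4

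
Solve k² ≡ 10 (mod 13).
The square roots of 10 mod 13 are 7 and 6. Verify: 7² = 49 ≡ 10 (mod 13)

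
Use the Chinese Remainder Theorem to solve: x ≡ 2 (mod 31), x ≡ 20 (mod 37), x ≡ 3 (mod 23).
7938

Using the Chinese Remainder Theorem:
M = product of moduli = 26381
For equation 1: M_1 = 851, 851 ≡ 14 (mod 31), inverse of 851 mod 31 is 20 (check: 14 × 20 = 280 ≡ 1 (mod 31))
For equation 2: M_2 = 713, 713 ≡ 10 (mod 37), inverse of 713 mod 37 is 26 (check: 10 × 26 = 260 ≡ 1 (mod 37))
For equation 3: M_3 = 1147, 1147 ≡ 20 (mod 23), inverse of 1147 mod 23 is 15 (check: 20 × 15 = 300 ≡ 1 (mod 23))
Combine: x ≡ Σ r_i×M_i×(M_i⁻¹ mod m_i) = 2×851×20 + 20×713×26 + 3×1147×15 = 34040 + 370760 + 51615 = 456415
456415 mod 26381 = 7938
x ≡ 7938 (mod 26381)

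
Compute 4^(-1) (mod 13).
4^(-1) ≡ 10 (mod 13). Verification: 4 × 10 = 40 ≡ 1 (mod 13)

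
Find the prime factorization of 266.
2 × 7 × 19

Divide by primes starting from smallest:
266 ÷ 2 = 133
133 ÷ 7 = 19
19 ÷ 19 = 1

266 = 2 × 7 × 19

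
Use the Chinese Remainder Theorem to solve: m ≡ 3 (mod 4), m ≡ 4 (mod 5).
M = 4 × 5 = 20. M₁ = 5, y₁ ≡ 1 (mod 4). M₂ = 4, y₂ ≡ 4 (mod 5). m = 3×5×1 + 4×4×4 ≡ 19 (mod 20)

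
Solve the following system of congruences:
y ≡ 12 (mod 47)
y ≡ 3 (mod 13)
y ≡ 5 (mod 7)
341

Using the Chinese Remainder Theorem:
M = product of moduli = 4277
For equation 1: M_1 = 91, 91 ≡ 44 (mod 47), inverse of 91 mod 47 is 31 (check: 44 × 31 = 1364 ≡ 1 (mod 47))
For equation 2: M_2 = 329, 329 ≡ 4 (mod 13), inverse of 329 mod 13 is 10 (check: 4 × 10 = 40 ≡ 1 (mod 13))
For equation 3: M_3 = 611, 611 ≡ 2 (mod 7), inverse of 611 mod 7 is 4 (check: 2 × 4 = 8 ≡ 1 (mod 7))
Combine: y ≡ Σ r_i×M_i×(M_i⁻¹ mod m_i) = 12×91×31 + 3×329×10 + 5×611×4 = 33852 + 9870 + 12220 = 55942
55942 mod 4277 = 341
y ≡ 341 (mod 4277)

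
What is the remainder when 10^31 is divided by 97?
Using repeated squaring. 31 = 16 + 8 + 4 + 2 + 1 (binary 11111). Repeated squaring mod 97: 10^1 ≡ 10; 10^2 ≡ 10² = 100 ≡ 3; 10^4 ≡ 3² = 9 ≡ 9; 10^8 ≡ 9² = 81 ≡ 81; 10^16 ≡ 81² = 6561 ≡ 62. Multiply: 10^31 = 10^16 × 10^8 × 10^4 × 10^2 × 10^1 ≡ 62 × 81 × 9 × 3 × 10 (mod 97): 62 × 81 = 5022 ≡ 75; 75 × 9 = 675 ≡ 93; 93 × 3 = 279 ≡ 85; 85 × 10 = 850 ≡ 74. So 10^31 ≡ 74 (mod 97).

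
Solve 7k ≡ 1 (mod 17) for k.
7^(-1) ≡ 5 (mod 17). Verification: 7 × 5 = 35 ≡ 1 (mod 17)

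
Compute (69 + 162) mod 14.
7

(69 + 162) = 231
231 mod 14 = 7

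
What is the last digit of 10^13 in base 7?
Using Fermat: 10^{6} ≡ 1 (mod 7). 13 ≡ 1 (mod 6). So 10^{13} ≡ 10^{1} ≡ 3 (mod 7)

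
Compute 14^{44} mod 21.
7

Using successive squaring:
Binary expansion of 44: 101100
Powers of 14 mod 21 (each is the square of the previous):
  14^1 ≡ 14 (mod 21)
  14^2 ≡ 14² = 196 ≡ 7 (mod 21)
  14^4 ≡ 7² = 49 ≡ 7 (mod 21)
  14^8 ≡ 7² = 49 ≡ 7 (mod 21)
  14^16 ≡ 7² = 49 ≡ 7 (mod 21)
  14^32 ≡ 7² = 49 ≡ 7 (mod 21)
44 = 32 + 8 + 4, so 14^44 = 14^32 × 14^8 × 14^4 ≡ 7 × 7 × 7 (mod 21)
Multiplying step by step:
  7 × 7 = 49 ≡ 7 (mod 21)
  7 × 7 = 49 ≡ 7 (mod 21)
Result: 14^44 ≡ 7 (mod 21)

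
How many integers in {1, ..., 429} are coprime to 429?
240

Prime factorization: 429 = 3 × 11 × 13
Using the formula φ(n) = n × Π(1 - 1/p) for each prime factor p:
φ(429) = 429 × (1 - 1/3) × (1 - 1/11) × (1 - 1/13)
φ(429) = 240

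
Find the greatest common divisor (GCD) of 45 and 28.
1

Using the Euclidean algorithm:
45 = 1 × 28 + 17
28 = 1 × 17 + 11
17 = 1 × 11 + 6
11 = 1 × 6 + 5
6 = 1 × 5 + 1
5 = 5 × 1 + 0

GCD(45, 28) = 1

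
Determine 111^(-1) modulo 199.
111^(-1) ≡ 52 (mod 199). Verification: 111 × 52 = 5772 ≡ 1 (mod 199)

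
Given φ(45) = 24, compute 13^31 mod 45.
By Euler: 13^{24} ≡ 1 (mod 45) since gcd(13, 45) = 1. 31 = 1×24 + 7. So 13^{31} ≡ 13^{7} ≡ 22 (mod 45)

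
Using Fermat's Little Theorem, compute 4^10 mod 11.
By Fermat's Little Theorem, 4^{10} ≡ 1 (mod 11) since 11 is prime and gcd(4, 11) = 1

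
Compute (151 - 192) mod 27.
13

(151 - 192) = -41
-41 mod 27 = 13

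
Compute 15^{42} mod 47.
8

Using successive squaring:
Binary expansion of 42: 101010
Powers of 15 mod 47 (each is the square of the previous):
  15^1 ≡ 15 (mod 47)
  15^2 ≡ 15² = 225 ≡ 37 (mod 47)
  15^4 ≡ 37² = 1369 ≡ 6 (mod 47)
  15^8 ≡ 6² = 36 ≡ 36 (mod 47)
  15^16 ≡ 36² = 1296 ≡ 27 (mod 47)
  15^32 ≡ 27² = 729 ≡ 24 (mod 47)
42 = 32 + 8 + 2, so 15^42 = 15^32 × 15^8 × 15^2 ≡ 24 × 36 × 37 (mod 47)
Multiplying step by step:
  24 × 36 = 864 ≡ 18 (mod 47)
  18 × 37 = 666 ≡ 8 (mod 47)
Result: 15^42 ≡ 8 (mod 47)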